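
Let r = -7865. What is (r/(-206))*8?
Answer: 31460/103 ≈ 305.44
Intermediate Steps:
(r/(-206))*8 = -7865/(-206)*8 = -7865*(-1/206)*8 = (7865/206)*8 = 31460/103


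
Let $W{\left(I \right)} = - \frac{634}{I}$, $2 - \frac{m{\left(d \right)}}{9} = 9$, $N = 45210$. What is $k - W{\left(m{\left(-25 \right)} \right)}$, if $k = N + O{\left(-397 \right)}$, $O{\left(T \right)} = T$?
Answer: $\frac{2822585}{63} \approx 44803.0$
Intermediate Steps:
$m{\left(d \right)} = -63$ ($m{\left(d \right)} = 18 - 81 = -63$)
$k = 44813$ ($k = 45210 - 397 = 44813$)
$k - W{\left(m{\left(-25 \right)} \right)} = 44813 - - \frac{634}{-63} = 44813 - \left(-634\right) \left(- \frac{1}{63}\right) = 44813 - \frac{634}{63} = \frac{2822585}{63}$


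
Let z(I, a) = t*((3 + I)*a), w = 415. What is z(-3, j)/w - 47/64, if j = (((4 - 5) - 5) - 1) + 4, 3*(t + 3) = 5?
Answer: -47/64 ≈ -0.73438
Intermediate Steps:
t = -4/3 (t = -3 + (⅓)*5 = -3 + 5/3 = -4/3 ≈ -1.3333)
j = -3 (j = ((-1 - 5) - 1) + 4 = (-6 - 1) + 4 = -7 + 4 = -3)
z(I, a) = -4*a*(3 + I)/3 (z(I, a) = -4*(3 + I)*a/3 = -4*a*(3 + I)/3)
z(-3, j)/w - 47/64 = -4/3*(-3)*(3 - 3)/415 - 47/64 = -4/3*(-3)*0*(1/415) - 47*1/64 = 0*(1/415) - 47/64 = 0 - 47/64 = -47/64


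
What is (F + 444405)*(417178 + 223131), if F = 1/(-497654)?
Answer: 141610690973253521/497654 ≈ 2.8456e+11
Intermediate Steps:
F = -1/497654 ≈ -2.0094e-6
(F + 444405)*(417178 + 223131) = (-1/497654 + 444405)*(417178 + 223131) = (221159925869/497654)*640309 = 141610690973253521/497654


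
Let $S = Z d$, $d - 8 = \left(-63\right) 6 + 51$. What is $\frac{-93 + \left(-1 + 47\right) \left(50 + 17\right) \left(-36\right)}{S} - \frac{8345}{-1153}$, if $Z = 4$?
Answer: $\frac{12607555}{133748} \approx 94.264$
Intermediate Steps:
$d = -319$ ($d = 8 + \left(\left(-63\right) 6 + 51\right) = 8 + \left(-378 + 51\right) = 8 - 327 = -319$)
$S = -1276$ ($S = 4 \left(-319\right) = -1276$)
$\frac{-93 + \left(-1 + 47\right) \left(50 + 17\right) \left(-36\right)}{S} - \frac{8345}{-1153} = \frac{-93 + \left(-1 + 47\right) \left(50 + 17\right) \left(-36\right)}{-1276} - \frac{8345}{-1153} = \left(-93 + 46 \cdot 67 \left(-36\right)\right) \left(- \frac{1}{1276}\right) - - \frac{8345}{1153} = \left(-93 + 3082 \left(-36\right)\right) \left(- \frac{1}{1276}\right) + \frac{8345}{1153} = \left(-93 - 110952\right) \left(- \frac{1}{1276}\right) + \frac{8345}{1153} = \left(-111045\right) \left(- \frac{1}{1276}\right) + \frac{8345}{1153} = \frac{10095}{116} + \frac{8345}{1153} = \frac{12607555}{133748}$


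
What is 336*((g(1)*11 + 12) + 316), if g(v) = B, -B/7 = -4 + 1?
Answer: 187824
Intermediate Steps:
B = 21 (B = -7*(-4 + 1) = -7*(-3) = 21)
g(v) = 21
336*((g(1)*11 + 12) + 316) = 336*((21*11 + 12) + 316) = 336*((231 + 12) + 316) = 336*(243 + 316) = 336*559 = 187824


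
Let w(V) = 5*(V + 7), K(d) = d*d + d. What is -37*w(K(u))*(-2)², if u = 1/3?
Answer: -49580/9 ≈ -5508.9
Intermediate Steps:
u = ⅓ ≈ 0.33333
K(d) = d + d² (K(d) = d² + d = d + d²)
w(V) = 35 + 5*V (w(V) = 5*(7 + V) = 35 + 5*V)
-37*w(K(u))*(-2)² = -37*(35 + 5*((1 + ⅓)/3))*(-2)² = -37*(35 + 5*((⅓)*(4/3)))*4 = -37*(35 + 5*(4/9))*4 = -37*(35 + 20/9)*4 = -37*335/9*4 = -12395/9*4 = -49580/9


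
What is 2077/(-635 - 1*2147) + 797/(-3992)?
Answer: -5254319/5552872 ≈ -0.94623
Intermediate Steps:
2077/(-635 - 1*2147) + 797/(-3992) = 2077/(-635 - 2147) + 797*(-1/3992) = 2077/(-2782) - 797/3992 = 2077*(-1/2782) - 797/3992 = -2077/2782 - 797/3992 = -5254319/5552872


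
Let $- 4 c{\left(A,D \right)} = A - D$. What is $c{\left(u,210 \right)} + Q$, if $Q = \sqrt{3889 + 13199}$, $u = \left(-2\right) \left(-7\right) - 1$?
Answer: $\frac{197}{4} + 8 \sqrt{267} \approx 179.97$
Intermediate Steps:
$u = 13$ ($u = 14 - 1 = 13$)
$Q = 8 \sqrt{267}$ ($Q = \sqrt{17088} = 8 \sqrt{267} \approx 130.72$)
$c{\left(A,D \right)} = - \frac{A}{4} + \frac{D}{4}$ ($c{\left(A,D \right)} = - \frac{A - D}{4} = - \frac{A}{4} + \frac{D}{4}$)
$c{\left(u,210 \right)} + Q = \left(\left(- \frac{1}{4}\right) 13 + \frac{1}{4} \cdot 210\right) + 8 \sqrt{267} = \left(- \frac{13}{4} + \frac{105}{2}\right) + 8 \sqrt{267} = \frac{197}{4} + 8 \sqrt{267}$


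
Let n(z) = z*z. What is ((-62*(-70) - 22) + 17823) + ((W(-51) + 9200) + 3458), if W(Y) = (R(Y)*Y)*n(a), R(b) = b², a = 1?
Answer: -97852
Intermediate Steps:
n(z) = z²
W(Y) = Y³ (W(Y) = (Y²*Y)*1² = Y³*1 = Y³)
((-62*(-70) - 22) + 17823) + ((W(-51) + 9200) + 3458) = ((-62*(-70) - 22) + 17823) + (((-51)³ + 9200) + 3458) = ((4340 - 22) + 17823) + ((-132651 + 9200) + 3458) = (4318 + 17823) + (-123451 + 3458) = 22141 - 119993 = -97852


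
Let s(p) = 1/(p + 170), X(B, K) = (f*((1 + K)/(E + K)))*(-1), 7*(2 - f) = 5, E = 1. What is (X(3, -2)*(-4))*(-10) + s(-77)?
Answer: -33473/651 ≈ -51.418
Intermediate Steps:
f = 9/7 (f = 2 - ⅐*5 = 2 - 5/7 = 9/7 ≈ 1.2857)
X(B, K) = -9/7 (X(B, K) = (9*((1 + K)/(1 + K))/7)*(-1) = ((9/7)*1)*(-1) = (9/7)*(-1) = -9/7)
s(p) = 1/(170 + p)
(X(3, -2)*(-4))*(-10) + s(-77) = -9/7*(-4)*(-10) + 1/(170 - 77) = (36/7)*(-10) + 1/93 = -360/7 + 1/93 = -33473/651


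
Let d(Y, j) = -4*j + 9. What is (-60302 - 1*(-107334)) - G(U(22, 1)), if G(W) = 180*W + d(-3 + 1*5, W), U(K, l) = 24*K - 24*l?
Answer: -41681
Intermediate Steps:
d(Y, j) = 9 - 4*j
U(K, l) = -24*l + 24*K
G(W) = 9 + 176*W (G(W) = 180*W + (9 - 4*W) = 9 + 176*W)
(-60302 - 1*(-107334)) - G(U(22, 1)) = (-60302 - 1*(-107334)) - (9 + 176*(-24*1 + 24*22)) = (-60302 + 107334) - (9 + 176*(-24 + 528)) = 47032 - (9 + 176*504) = 47032 - (9 + 88704) = 47032 - 1*88713 = 47032 - 88713 = -41681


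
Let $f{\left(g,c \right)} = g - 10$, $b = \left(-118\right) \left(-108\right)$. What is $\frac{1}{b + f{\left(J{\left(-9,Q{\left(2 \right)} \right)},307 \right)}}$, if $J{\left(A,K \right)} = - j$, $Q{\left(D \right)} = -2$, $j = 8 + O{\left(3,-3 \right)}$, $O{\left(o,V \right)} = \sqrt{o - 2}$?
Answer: $\frac{1}{12725} \approx 7.8585 \cdot 10^{-5}$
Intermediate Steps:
$O{\left(o,V \right)} = \sqrt{-2 + o}$
$b = 12744$
$j = 9$ ($j = 8 + \sqrt{-2 + 3} = 8 + \sqrt{1} = 8 + 1 = 9$)
$J{\left(A,K \right)} = -9$ ($J{\left(A,K \right)} = \left(-1\right) 9 = -9$)
$f{\left(g,c \right)} = -10 + g$ ($f{\left(g,c \right)} = g - 10 = -10 + g$)
$\frac{1}{b + f{\left(J{\left(-9,Q{\left(2 \right)} \right)},307 \right)}} = \frac{1}{12744 - 19} = \frac{1}{12725}$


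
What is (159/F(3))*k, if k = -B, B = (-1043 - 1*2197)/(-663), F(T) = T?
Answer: -57240/221 ≈ -259.00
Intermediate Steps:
B = 1080/221 (B = (-1043 - 2197)*(-1/663) = -3240*(-1/663) = 1080/221 ≈ 4.8869)
k = -1080/221 (k = -1*1080/221 = -1080/221 ≈ -4.8869)
(159/F(3))*k = (159/3)*(-1080/221) = (159*(⅓))*(-1080/221) = 53*(-1080/221) = -57240/221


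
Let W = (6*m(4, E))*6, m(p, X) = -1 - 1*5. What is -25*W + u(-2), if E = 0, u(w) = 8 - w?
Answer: 5410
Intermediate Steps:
m(p, X) = -6 (m(p, X) = -1 - 5 = -6)
W = -216 (W = (6*(-6))*6 = -36*6 = -216)
-25*W + u(-2) = -25*(-216) + (8 - 1*(-2)) = 5400 + (8 + 2) = 5400 + 10 = 5410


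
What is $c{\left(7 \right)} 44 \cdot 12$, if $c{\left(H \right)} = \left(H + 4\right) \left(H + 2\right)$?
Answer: $52272$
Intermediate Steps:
$c{\left(H \right)} = \left(2 + H\right) \left(4 + H\right)$ ($c{\left(H \right)} = \left(4 + H\right) \left(2 + H\right) = \left(2 + H\right) \left(4 + H\right)$)
$c{\left(7 \right)} 44 \cdot 12 = \left(8 + 7^{2} + 6 \cdot 7\right) 44 \cdot 12 = \left(8 + 49 + 42\right) 44 \cdot 12 = 99 \cdot 44 \cdot 12 = 4356 \cdot 12 = 52272$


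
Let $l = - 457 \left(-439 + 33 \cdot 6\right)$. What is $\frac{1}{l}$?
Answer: $\frac{1}{110137} \approx 9.0796 \cdot 10^{-6}$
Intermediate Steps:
$l = 110137$ ($l = - 457 \left(-439 + 198\right) = \left(-457\right) \left(-241\right) = 110137$)
$\frac{1}{l} = \frac{1}{110137}$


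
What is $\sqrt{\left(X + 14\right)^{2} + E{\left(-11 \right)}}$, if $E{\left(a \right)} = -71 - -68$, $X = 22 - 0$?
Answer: $\sqrt{1293} \approx 35.958$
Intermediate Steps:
$X = 22$ ($X = 22 + 0 = 22$)
$E{\left(a \right)} = -3$ ($E{\left(a \right)} = -71 + 68 = -3$)
$\sqrt{\left(X + 14\right)^{2} + E{\left(-11 \right)}} = \sqrt{\left(22 + 14\right)^{2} - 3} = \sqrt{36^{2} - 3} = \sqrt{1296 - 3} = \sqrt{1293}$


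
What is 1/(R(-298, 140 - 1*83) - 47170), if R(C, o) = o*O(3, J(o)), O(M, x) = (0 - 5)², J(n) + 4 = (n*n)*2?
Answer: -1/45745 ≈ -2.1860e-5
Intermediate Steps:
J(n) = -4 + 2*n² (J(n) = -4 + (n*n)*2 = -4 + n²*2 = -4 + 2*n²)
O(M, x) = 25 (O(M, x) = (-5)² = 25)
R(C, o) = 25*o (R(C, o) = o*25 = 25*o)
1/(R(-298, 140 - 1*83) - 47170) = 1/(25*(140 - 1*83) - 47170) = 1/(25*(140 - 83) - 47170) = 1/(25*57 - 47170) = 1/(1425 - 47170) = 1/(-45745) = -1/45745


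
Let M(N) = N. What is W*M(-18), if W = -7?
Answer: 126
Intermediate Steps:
W*M(-18) = -7*(-18) = 126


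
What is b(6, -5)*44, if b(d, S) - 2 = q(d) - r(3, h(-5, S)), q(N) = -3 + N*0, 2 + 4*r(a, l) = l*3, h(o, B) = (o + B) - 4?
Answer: 440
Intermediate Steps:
h(o, B) = -4 + B + o (h(o, B) = (B + o) - 4 = -4 + B + o)
r(a, l) = -½ + 3*l/4 (r(a, l) = -½ + (l*3)/4 = -½ + (3*l)/4 = -½ + 3*l/4)
q(N) = -3 (q(N) = -3 + 0 = -3)
b(d, S) = 25/4 - 3*S/4 (b(d, S) = 2 + (-3 - (-½ + 3*(-4 + S - 5)/4)) = 2 + (-3 - (-½ + 3*(-9 + S)/4)) = 2 + (-3 - (-½ + (-27/4 + 3*S/4))) = 2 + (-3 - (-29/4 + 3*S/4)) = 2 + (-3 + (29/4 - 3*S/4)) = 2 + (17/4 - 3*S/4) = 25/4 - 3*S/4)
b(6, -5)*44 = (25/4 - ¾*(-5))*44 = (25/4 + 15/4)*44 = 10*44 = 440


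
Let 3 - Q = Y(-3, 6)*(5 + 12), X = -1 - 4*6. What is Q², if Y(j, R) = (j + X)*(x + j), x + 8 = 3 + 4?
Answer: 3613801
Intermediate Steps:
x = -1 (x = -8 + (3 + 4) = -8 + 7 = -1)
X = -25 (X = -1 - 24 = -25)
Y(j, R) = (-1 + j)*(-25 + j) (Y(j, R) = (j - 25)*(-1 + j) = (-25 + j)*(-1 + j) = (-1 + j)*(-25 + j))
Q = -1901 (Q = 3 - (25 + (-3)² - 26*(-3))*(5 + 12) = 3 - (25 + 9 + 78)*17 = 3 - 112*17 = 3 - 1*1904 = 3 - 1904 = -1901)
Q² = (-1901)² = 3613801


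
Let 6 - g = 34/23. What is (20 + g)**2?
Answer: 318096/529 ≈ 601.32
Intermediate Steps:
g = 104/23 (g = 6 - 34/23 = 104/23 ≈ 4.5217)
(20 + g)**2 = (20 + 104/23)**2 = (564/23)**2 = 318096/529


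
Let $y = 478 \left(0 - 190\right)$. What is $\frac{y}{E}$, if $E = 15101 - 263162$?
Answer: $\frac{90820}{248061} \approx 0.36612$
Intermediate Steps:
$E = -248061$ ($E = 15101 - 263162 = -248061$)
$y = -90820$ ($y = 478 \left(-190\right) = -90820$)
$\frac{y}{E} = - \frac{90820}{-248061} = \left(-90820\right) \left(- \frac{1}{248061}\right) = \frac{90820}{248061}$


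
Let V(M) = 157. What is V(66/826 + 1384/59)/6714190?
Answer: 157/6714190 ≈ 2.3383e-5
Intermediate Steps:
V(66/826 + 1384/59)/6714190 = 157/6714190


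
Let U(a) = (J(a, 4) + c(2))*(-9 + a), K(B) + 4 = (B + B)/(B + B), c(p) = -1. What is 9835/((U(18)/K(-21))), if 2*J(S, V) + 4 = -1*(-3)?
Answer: 19670/9 ≈ 2185.6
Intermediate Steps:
J(S, V) = -1/2 (J(S, V) = -2 + (-1*(-3))/2 = -2 + (1/2)*3 = -2 + 3/2 = -1/2)
K(B) = -3 (K(B) = -4 + (B + B)/(B + B) = -4 + (2*B)/((2*B)) = -4 + (2*B)*(1/(2*B)) = -4 + 1 = -3)
U(a) = 27/2 - 3*a/2 (U(a) = (-1/2 - 1)*(-9 + a) = -3*(-9 + a)/2 = 27/2 - 3*a/2)
9835/((U(18)/K(-21))) = 9835/(((27/2 - 3/2*18)/(-3))) = 9835/(((27/2 - 27)*(-1/3))) = 9835/((-27/2*(-1/3))) = 9835/(9/2) = 9835*(2/9) = 19670/9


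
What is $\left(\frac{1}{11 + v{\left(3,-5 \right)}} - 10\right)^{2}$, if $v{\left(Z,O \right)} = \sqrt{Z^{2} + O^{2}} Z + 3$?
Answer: $\frac{620651}{6050} - \frac{1671 \sqrt{34}}{3025} \approx 99.366$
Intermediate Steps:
$v{\left(Z,O \right)} = 3 + Z \sqrt{O^{2} + Z^{2}}$ ($v{\left(Z,O \right)} = \sqrt{O^{2} + Z^{2}} Z + 3 = Z \sqrt{O^{2} + Z^{2}} + 3 = 3 + Z \sqrt{O^{2} + Z^{2}}$)
$\left(\frac{1}{11 + v{\left(3,-5 \right)}} - 10\right)^{2} = \left(\frac{1}{11 + \left(3 + 3 \sqrt{\left(-5\right)^{2} + 3^{2}}\right)} - 10\right)^{2} = \left(\frac{1}{11 + \left(3 + 3 \sqrt{25 + 9}\right)} - 10\right)^{2} = \left(\frac{1}{11 + \left(3 + 3 \sqrt{34}\right)} - 10\right)^{2} = \left(\frac{1}{14 + 3 \sqrt{34}} - 10\right)^{2} = \left(-10 + \frac{1}{14 + 3 \sqrt{34}}\right)^{2}$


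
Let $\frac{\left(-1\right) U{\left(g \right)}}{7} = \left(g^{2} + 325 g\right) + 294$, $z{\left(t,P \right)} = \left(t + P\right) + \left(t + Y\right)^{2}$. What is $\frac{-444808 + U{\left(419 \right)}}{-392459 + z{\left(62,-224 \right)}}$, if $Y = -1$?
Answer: $\frac{1314509}{194450} \approx 6.7601$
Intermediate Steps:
$z{\left(t,P \right)} = P + t + \left(-1 + t\right)^{2}$ ($z{\left(t,P \right)} = \left(t + P\right) + \left(t - 1\right)^{2} = \left(P + t\right) + \left(-1 + t\right)^{2} = P + t + \left(-1 + t\right)^{2}$)
$U{\left(g \right)} = -2058 - 2275 g - 7 g^{2}$ ($U{\left(g \right)} = - 7 \left(\left(g^{2} + 325 g\right) + 294\right) = - 7 \left(294 + g^{2} + 325 g\right) = -2058 - 2275 g - 7 g^{2}$)
$\frac{-444808 + U{\left(419 \right)}}{-392459 + z{\left(62,-224 \right)}} = \frac{-444808 - \left(955283 + 1228927\right)}{-392459 + \left(-224 + 62 + \left(-1 + 62\right)^{2}\right)} = \frac{-444808 - 2184210}{-392459 + \left(-224 + 62 + 61^{2}\right)} = \frac{-444808 - 2184210}{-392459 + \left(-224 + 62 + 3721\right)} = \frac{-444808 - 2184210}{-392459 + 3559} = - \frac{2629018}{-388900} = \left(-2629018\right) \left(- \frac{1}{388900}\right) = \frac{1314509}{194450}$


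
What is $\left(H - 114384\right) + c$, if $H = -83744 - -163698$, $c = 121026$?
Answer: $86596$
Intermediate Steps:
$H = 79954$ ($H = -83744 + 163698 = 79954$)
$\left(H - 114384\right) + c = \left(79954 - 114384\right) + 121026 = -34430 + 121026 = 86596$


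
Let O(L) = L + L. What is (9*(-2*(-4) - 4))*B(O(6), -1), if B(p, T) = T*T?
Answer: 36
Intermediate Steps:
O(L) = 2*L
B(p, T) = T²
(9*(-2*(-4) - 4))*B(O(6), -1) = (9*(-2*(-4) - 4))*(-1)² = (9*(8 - 4))*1 = (9*4)*1 = 36*1 = 36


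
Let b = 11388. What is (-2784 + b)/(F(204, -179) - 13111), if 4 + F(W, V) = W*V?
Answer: -8604/49631 ≈ -0.17336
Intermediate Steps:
F(W, V) = -4 + V*W (F(W, V) = -4 + W*V = -4 + V*W)
(-2784 + b)/(F(204, -179) - 13111) = (-2784 + 11388)/((-4 - 179*204) - 13111) = 8604/((-4 - 36516) - 13111) = 8604/(-36520 - 13111) = 8604/(-49631) = 8604*(-1/49631) = -8604/49631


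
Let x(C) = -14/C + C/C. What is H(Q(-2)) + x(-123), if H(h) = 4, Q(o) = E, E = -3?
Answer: 629/123 ≈ 5.1138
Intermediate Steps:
Q(o) = -3
x(C) = 1 - 14/C (x(C) = -14/C + 1 = 1 - 14/C)
H(Q(-2)) + x(-123) = 4 + (-14 - 123)/(-123) = 4 - 1/123*(-137) = 4 + 137/123 = 629/123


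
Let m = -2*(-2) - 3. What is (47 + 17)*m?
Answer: 64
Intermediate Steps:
m = 1 (m = 4 - 3 = 1)
(47 + 17)*m = (47 + 17)*1 = 64*1 = 64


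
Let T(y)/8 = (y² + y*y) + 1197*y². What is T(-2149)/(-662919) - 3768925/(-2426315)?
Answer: -21495575854911481/321690062697 ≈ -66821.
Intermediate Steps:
T(y) = 9592*y² (T(y) = 8*((y² + y*y) + 1197*y²) = 8*((y² + y²) + 1197*y²) = 8*(2*y² + 1197*y²) = 8*(1199*y²) = 9592*y²)
T(-2149)/(-662919) - 3768925/(-2426315) = (9592*(-2149)²)/(-662919) - 3768925/(-2426315) = (9592*4618201)*(-1/662919) - 3768925*(-1/2426315) = 44297783992*(-1/662919) + 753785/485263 = -44297783992/662919 + 753785/485263 = -21495575854911481/321690062697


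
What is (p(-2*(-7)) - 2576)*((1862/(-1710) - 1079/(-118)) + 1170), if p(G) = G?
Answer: -2671086971/885 ≈ -3.0182e+6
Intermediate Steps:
(p(-2*(-7)) - 2576)*((1862/(-1710) - 1079/(-118)) + 1170) = (-2*(-7) - 2576)*((1862/(-1710) - 1079/(-118)) + 1170) = (14 - 2576)*((1862*(-1/1710) - 1079*(-1/118)) + 1170) = -2562*((-49/45 + 1079/118) + 1170) = -2562*(42773/5310 + 1170) = -2562*6255473/5310 = -2671086971/885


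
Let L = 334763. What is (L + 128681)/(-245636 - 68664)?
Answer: -115861/78575 ≈ -1.4745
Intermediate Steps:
(L + 128681)/(-245636 - 68664) = (334763 + 128681)/(-245636 - 68664) = 463444/(-314300) = 463444*(-1/314300) = -115861/78575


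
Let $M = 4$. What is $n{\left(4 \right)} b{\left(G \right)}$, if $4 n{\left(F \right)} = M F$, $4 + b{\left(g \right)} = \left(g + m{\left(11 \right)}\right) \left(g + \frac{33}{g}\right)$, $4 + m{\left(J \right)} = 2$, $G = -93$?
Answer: $\frac{1099224}{31} \approx 35459.0$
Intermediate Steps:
$m{\left(J \right)} = -2$ ($m{\left(J \right)} = -4 + 2 = -2$)
$b{\left(g \right)} = -4 + \left(-2 + g\right) \left(g + \frac{33}{g}\right)$ ($b{\left(g \right)} = -4 + \left(g - 2\right) \left(g + \frac{33}{g}\right) = -4 + \left(-2 + g\right) \left(g + \frac{33}{g}\right)$)
$n{\left(F \right)} = F$ ($n{\left(F \right)} = \frac{4 F}{4} = F$)
$n{\left(4 \right)} b{\left(G \right)} = 4 \left(29 + \left(-93\right)^{2} - \frac{66}{-93} - -186\right) = 4 \left(29 + 8649 - - \frac{22}{31} + 186\right) = 4 \left(29 + 8649 + \frac{22}{31} + 186\right) = 4 \cdot \frac{274806}{31} = \frac{1099224}{31}$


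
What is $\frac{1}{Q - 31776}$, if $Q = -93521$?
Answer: $- \frac{1}{125297} \approx -7.981 \cdot 10^{-6}$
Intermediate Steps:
$\frac{1}{Q - 31776} = \frac{1}{-93521 - 31776} = \frac{1}{-125297} = - \frac{1}{125297}$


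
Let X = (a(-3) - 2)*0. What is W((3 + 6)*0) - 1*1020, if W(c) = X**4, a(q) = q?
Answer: -1020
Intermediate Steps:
X = 0 (X = (-3 - 2)*0 = -5*0 = 0)
W(c) = 0 (W(c) = 0**4 = 0)
W((3 + 6)*0) - 1*1020 = 0 - 1*1020 = 0 - 1020 = -1020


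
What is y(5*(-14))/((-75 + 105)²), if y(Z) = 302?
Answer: 151/450 ≈ 0.33556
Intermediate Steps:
y(5*(-14))/((-75 + 105)²) = 302/((-75 + 105)²) = 302/(30²) = 302/900 = 302*(1/900) = 151/450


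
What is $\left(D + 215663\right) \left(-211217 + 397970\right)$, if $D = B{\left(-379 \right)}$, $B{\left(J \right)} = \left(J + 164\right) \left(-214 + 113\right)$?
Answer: $44331053634$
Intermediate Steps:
$B{\left(J \right)} = -16564 - 101 J$ ($B{\left(J \right)} = \left(164 + J\right) \left(-101\right) = -16564 - 101 J$)
$D = 21715$ ($D = -16564 - -38279 = -16564 + 38279 = 21715$)
$\left(D + 215663\right) \left(-211217 + 397970\right) = \left(21715 + 215663\right) \left(-211217 + 397970\right) = 237378 \cdot 186753 = 44331053634$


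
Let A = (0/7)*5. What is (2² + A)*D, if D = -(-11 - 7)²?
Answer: -1296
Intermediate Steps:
A = 0 (A = (0*(⅐))*5 = 0*5 = 0)
D = -324 (D = -1*(-18)² = -1*324 = -324)
(2² + A)*D = (2² + 0)*(-324) = (4 + 0)*(-324) = 4*(-324) = -1296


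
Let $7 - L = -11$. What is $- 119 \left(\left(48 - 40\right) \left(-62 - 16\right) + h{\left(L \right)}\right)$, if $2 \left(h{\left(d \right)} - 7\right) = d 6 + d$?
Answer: $65926$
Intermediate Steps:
$L = 18$ ($L = 7 - -11 = 7 + 11 = 18$)
$h{\left(d \right)} = 7 + \frac{7 d}{2}$ ($h{\left(d \right)} = 7 + \frac{d 6 + d}{2} = 7 + \frac{6 d + d}{2} = 7 + \frac{7 d}{2}$)
$- 119 \left(\left(48 - 40\right) \left(-62 - 16\right) + h{\left(L \right)}\right) = - 119 \left(\left(48 - 40\right) \left(-62 - 16\right) + \left(7 + \frac{7}{2} \cdot 18\right)\right) = - 119 \left(8 \left(-78\right) + \left(7 + 63\right)\right) = - 119 \left(-624 + 70\right) = \left(-119\right) \left(-554\right) = 65926$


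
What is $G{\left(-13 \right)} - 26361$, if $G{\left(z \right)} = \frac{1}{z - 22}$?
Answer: $- \frac{922636}{35} \approx -26361.0$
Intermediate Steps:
$G{\left(z \right)} = \frac{1}{-22 + z}$
$G{\left(-13 \right)} - 26361 = \frac{1}{-22 - 13} - 26361 = \frac{1}{-35} - 26361 = - \frac{1}{35} - 26361 = - \frac{922636}{35}$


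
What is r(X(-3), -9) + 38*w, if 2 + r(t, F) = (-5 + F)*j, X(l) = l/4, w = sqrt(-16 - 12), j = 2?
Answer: -30 + 76*I*sqrt(7) ≈ -30.0 + 201.08*I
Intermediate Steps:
w = 2*I*sqrt(7) (w = sqrt(-28) = 2*I*sqrt(7) ≈ 5.2915*I)
X(l) = l/4 (X(l) = l*(1/4) = l/4)
r(t, F) = -12 + 2*F (r(t, F) = -2 + (-5 + F)*2 = -2 + (-10 + 2*F) = -12 + 2*F)
r(X(-3), -9) + 38*w = (-12 + 2*(-9)) + 38*(2*I*sqrt(7)) = (-12 - 18) + 76*I*sqrt(7) = -30 + 76*I*sqrt(7)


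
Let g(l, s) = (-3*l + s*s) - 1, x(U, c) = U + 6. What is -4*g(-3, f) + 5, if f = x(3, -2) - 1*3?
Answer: -171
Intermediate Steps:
x(U, c) = 6 + U
f = 6 (f = (6 + 3) - 1*3 = 9 - 3 = 6)
g(l, s) = -1 + s² - 3*l (g(l, s) = (-3*l + s²) - 1 = (s² - 3*l) - 1 = -1 + s² - 3*l)
-4*g(-3, f) + 5 = -4*(-1 + 6² - 3*(-3)) + 5 = -4*(-1 + 36 + 9) + 5 = -4*44 + 5 = -176 + 5 = -171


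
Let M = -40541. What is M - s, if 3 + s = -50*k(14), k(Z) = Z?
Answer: -39838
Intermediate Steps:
s = -703 (s = -3 - 50*14 = -3 - 700 = -703)
M - s = -40541 - 1*(-703) = -40541 + 703 = -39838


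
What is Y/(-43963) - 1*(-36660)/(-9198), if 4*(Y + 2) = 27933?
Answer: -1117264745/269581116 ≈ -4.1444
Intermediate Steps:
Y = 27925/4 (Y = -2 + (¼)*27933 = -2 + 27933/4 = 27925/4 ≈ 6981.3)
Y/(-43963) - 1*(-36660)/(-9198) = (27925/4)/(-43963) - 1*(-36660)/(-9198) = (27925/4)*(-1/43963) + 36660*(-1/9198) = -27925/175852 - 6110/1533 = -1117264745/269581116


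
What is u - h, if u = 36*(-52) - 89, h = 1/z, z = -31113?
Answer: -61012592/31113 ≈ -1961.0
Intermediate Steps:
h = -1/31113 (h = 1/(-31113) = -1/31113 ≈ -3.2141e-5)
u = -1961 (u = -1872 - 89 = -1961)
u - h = -1961 - 1*(-1/31113) = -1961 + 1/31113 = -61012592/31113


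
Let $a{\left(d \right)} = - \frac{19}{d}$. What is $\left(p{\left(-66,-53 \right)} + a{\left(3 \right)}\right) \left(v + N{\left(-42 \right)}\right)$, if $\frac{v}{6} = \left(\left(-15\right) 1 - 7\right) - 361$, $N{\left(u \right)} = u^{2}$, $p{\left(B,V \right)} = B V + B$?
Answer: $-1829306$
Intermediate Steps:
$p{\left(B,V \right)} = B + B V$
$v = -2298$ ($v = 6 \left(\left(\left(-15\right) 1 - 7\right) - 361\right) = 6 \left(\left(-15 - 7\right) - 361\right) = 6 \left(-22 - 361\right) = 6 \left(-383\right) = -2298$)
$\left(p{\left(-66,-53 \right)} + a{\left(3 \right)}\right) \left(v + N{\left(-42 \right)}\right) = \left(- 66 \left(1 - 53\right) - \frac{19}{3}\right) \left(-2298 + \left(-42\right)^{2}\right) = \left(\left(-66\right) \left(-52\right) - \frac{19}{3}\right) \left(-2298 + 1764\right) = \left(3432 - \frac{19}{3}\right) \left(-534\right) = \frac{10277}{3} \left(-534\right) = -1829306$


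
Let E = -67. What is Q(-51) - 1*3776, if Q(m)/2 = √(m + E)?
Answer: -3776 + 2*I*√118 ≈ -3776.0 + 21.726*I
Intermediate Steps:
Q(m) = 2*√(-67 + m) (Q(m) = 2*√(m - 67) = 2*√(-67 + m))
Q(-51) - 1*3776 = 2*√(-67 - 51) - 1*3776 = 2*√(-118) - 3776 = 2*(I*√118) - 3776 = 2*I*√118 - 3776 = -3776 + 2*I*√118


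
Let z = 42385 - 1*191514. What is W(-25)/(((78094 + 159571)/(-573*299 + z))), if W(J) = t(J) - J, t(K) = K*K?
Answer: -41659280/47533 ≈ -876.43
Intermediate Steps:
z = -149129 (z = 42385 - 191514 = -149129)
t(K) = K**2
W(J) = J**2 - J
W(-25)/(((78094 + 159571)/(-573*299 + z))) = (-25*(-1 - 25))/(((78094 + 159571)/(-573*299 - 149129))) = (-25*(-26))/((237665/(-171327 - 149129))) = 650/((237665/(-320456))) = 650/((237665*(-1/320456))) = 650/(-237665/320456) = 650*(-320456/237665) = -41659280/47533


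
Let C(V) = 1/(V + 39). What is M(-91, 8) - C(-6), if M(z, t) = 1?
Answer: 32/33 ≈ 0.96970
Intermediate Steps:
C(V) = 1/(39 + V)
M(-91, 8) - C(-6) = 1 - 1/(39 - 6) = 1 - 1/33 = 32/33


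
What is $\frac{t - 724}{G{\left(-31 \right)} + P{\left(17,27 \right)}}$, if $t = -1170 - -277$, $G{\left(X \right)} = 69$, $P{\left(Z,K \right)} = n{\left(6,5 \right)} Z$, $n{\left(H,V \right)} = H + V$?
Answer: $- \frac{1617}{256} \approx -6.3164$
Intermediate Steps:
$P{\left(Z,K \right)} = 11 Z$ ($P{\left(Z,K \right)} = \left(6 + 5\right) Z = 11 Z$)
$t = -893$ ($t = -1170 + 277 = -893$)
$\frac{t - 724}{G{\left(-31 \right)} + P{\left(17,27 \right)}} = \frac{-893 - 724}{69 + 11 \cdot 17} = - \frac{1617}{69 + 187} = - \frac{1617}{256}$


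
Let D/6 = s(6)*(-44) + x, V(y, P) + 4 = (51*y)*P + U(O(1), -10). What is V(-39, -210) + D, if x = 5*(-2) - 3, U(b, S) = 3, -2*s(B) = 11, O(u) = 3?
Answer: 419063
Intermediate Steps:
s(B) = -11/2 (s(B) = -1/2*11 = -11/2)
x = -13 (x = -10 - 3 = -13)
V(y, P) = -1 + 51*P*y (V(y, P) = -4 + ((51*y)*P + 3) = -4 + (51*P*y + 3) = -4 + (3 + 51*P*y) = -1 + 51*P*y)
D = 1374 (D = 6*(-11/2*(-44) - 13) = 6*(242 - 13) = 6*229 = 1374)
V(-39, -210) + D = (-1 + 51*(-210)*(-39)) + 1374 = (-1 + 417690) + 1374 = 417689 + 1374 = 419063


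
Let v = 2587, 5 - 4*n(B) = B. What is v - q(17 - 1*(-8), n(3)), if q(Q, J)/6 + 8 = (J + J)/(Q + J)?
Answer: 44791/17 ≈ 2634.8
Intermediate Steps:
n(B) = 5/4 - B/4
q(Q, J) = -48 + 12*J/(J + Q) (q(Q, J) = -48 + 6*((J + J)/(Q + J)) = -48 + 6*((2*J)/(J + Q)) = -48 + 6*(2*J/(J + Q)) = -48 + 12*J/(J + Q))
v - q(17 - 1*(-8), n(3)) = 2587 - 12*(-4*(17 - 1*(-8)) - 3*(5/4 - 1/4*3))/((5/4 - 1/4*3) + (17 - 1*(-8))) = 2587 - 12*(-4*(17 + 8) - 3*(5/4 - 3/4))/((5/4 - 3/4) + (17 + 8)) = 2587 - 12*(-4*25 - 3*1/2)/(1/2 + 25) = 2587 - 12*(-100 - 3/2)/51/2 = 2587 - 12*2*(-203)/(51*2) = 2587 - 1*(-812/17) = 2587 + 812/17 = 44791/17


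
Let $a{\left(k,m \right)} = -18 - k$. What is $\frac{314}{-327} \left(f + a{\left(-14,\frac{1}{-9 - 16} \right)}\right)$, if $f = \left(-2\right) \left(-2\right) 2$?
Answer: $- \frac{1256}{327} \approx -3.841$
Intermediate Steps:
$f = 8$ ($f = 4 \cdot 2 = 8$)
$\frac{314}{-327} \left(f + a{\left(-14,\frac{1}{-9 - 16} \right)}\right) = \frac{314}{-327} \left(8 - 4\right) = 314 \left(- \frac{1}{327}\right) \left(8 + \left(-18 + 14\right)\right) = - \frac{314 \left(8 - 4\right)}{327} = \left(- \frac{314}{327}\right) 4 = - \frac{1256}{327}$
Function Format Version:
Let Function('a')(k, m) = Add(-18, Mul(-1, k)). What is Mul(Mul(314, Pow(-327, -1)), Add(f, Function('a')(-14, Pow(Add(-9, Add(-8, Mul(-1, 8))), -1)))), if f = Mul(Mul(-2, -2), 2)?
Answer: Rational(-1256, 327) ≈ -3.8410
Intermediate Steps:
f = 8 (f = Mul(4, 2) = 8)
Mul(Mul(314, Pow(-327, -1)), Add(f, Function('a')(-14, Pow(Add(-9, Add(-8, Mul(-1, 8))), -1)))) = Mul(Mul(314, Pow(-327, -1)), Add(8, Add(-18, Mul(-1, -14)))) = Mul(Mul(314, Rational(-1, 327)), Add(8, Add(-18, 14))) = Mul(Rational(-314, 327), Add(8, -4)) = Mul(Rational(-314, 327), 4) = Rational(-1256, 327)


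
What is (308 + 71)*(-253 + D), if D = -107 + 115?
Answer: -92855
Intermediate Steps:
D = 8
(308 + 71)*(-253 + D) = (308 + 71)*(-253 + 8) = 379*(-245) = -92855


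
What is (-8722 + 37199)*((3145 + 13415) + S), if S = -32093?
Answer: -442333241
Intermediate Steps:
(-8722 + 37199)*((3145 + 13415) + S) = (-8722 + 37199)*((3145 + 13415) - 32093) = 28477*(16560 - 32093) = 28477*(-15533) = -442333241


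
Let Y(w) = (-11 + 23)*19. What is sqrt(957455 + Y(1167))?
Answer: sqrt(957683) ≈ 978.61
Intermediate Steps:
Y(w) = 228 (Y(w) = 12*19 = 228)
sqrt(957455 + Y(1167)) = sqrt(957455 + 228) = sqrt(957683)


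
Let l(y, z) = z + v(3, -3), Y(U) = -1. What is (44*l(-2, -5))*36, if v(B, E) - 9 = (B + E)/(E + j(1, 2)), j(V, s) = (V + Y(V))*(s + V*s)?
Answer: 6336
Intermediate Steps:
j(V, s) = (-1 + V)*(s + V*s) (j(V, s) = (V - 1)*(s + V*s) = (-1 + V)*(s + V*s))
v(B, E) = 9 + (B + E)/E (v(B, E) = 9 + (B + E)/(E + 2*(-1 + 1²)) = 9 + (B + E)/(E + 2*(-1 + 1)) = 9 + (B + E)/(E + 2*0) = 9 + (B + E)/(E + 0) = 9 + (B + E)/E)
l(y, z) = 9 + z (l(y, z) = z + (10 + 3/(-3)) = z + (10 + 3*(-⅓)) = z + (10 - 1) = z + 9 = 9 + z)
(44*l(-2, -5))*36 = (44*(9 - 5))*36 = (44*4)*36 = 176*36 = 6336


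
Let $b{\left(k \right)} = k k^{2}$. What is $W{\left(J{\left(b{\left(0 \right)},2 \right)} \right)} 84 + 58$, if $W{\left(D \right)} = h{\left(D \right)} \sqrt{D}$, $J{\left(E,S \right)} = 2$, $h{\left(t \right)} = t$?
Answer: $58 + 168 \sqrt{2} \approx 295.59$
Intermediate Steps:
$b{\left(k \right)} = k^{3}$
$W{\left(D \right)} = D^{\frac{3}{2}}$ ($W{\left(D \right)} = D \sqrt{D} = D^{\frac{3}{2}}$)
$W{\left(J{\left(b{\left(0 \right)},2 \right)} \right)} 84 + 58 = 2^{\frac{3}{2}} \cdot 84 + 58 = 2 \sqrt{2} \cdot 84 + 58 = 168 \sqrt{2} + 58 = 58 + 168 \sqrt{2}$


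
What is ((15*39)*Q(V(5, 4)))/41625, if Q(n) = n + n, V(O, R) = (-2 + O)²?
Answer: 234/925 ≈ 0.25297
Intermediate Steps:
Q(n) = 2*n
((15*39)*Q(V(5, 4)))/41625 = ((15*39)*(2*(-2 + 5)²))/41625 = (585*(2*3²))*(1/41625) = (585*(2*9))*(1/41625) = (585*18)*(1/41625) = 10530*(1/41625) = 234/925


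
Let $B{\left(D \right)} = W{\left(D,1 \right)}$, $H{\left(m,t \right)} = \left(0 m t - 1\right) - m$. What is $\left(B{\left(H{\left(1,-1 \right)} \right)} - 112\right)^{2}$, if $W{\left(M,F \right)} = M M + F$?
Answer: $11449$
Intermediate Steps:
$H{\left(m,t \right)} = -1 - m$ ($H{\left(m,t \right)} = \left(0 t - 1\right) - m = \left(0 - 1\right) - m = -1 - m$)
$W{\left(M,F \right)} = F + M^{2}$ ($W{\left(M,F \right)} = M^{2} + F = F + M^{2}$)
$B{\left(D \right)} = 1 + D^{2}$
$\left(B{\left(H{\left(1,-1 \right)} \right)} - 112\right)^{2} = \left(\left(1 + \left(-1 - 1\right)^{2}\right) - 112\right)^{2} = \left(\left(1 + \left(-2\right)^{2}\right) - 112\right)^{2} = \left(\left(1 + 4\right) - 112\right)^{2} = \left(5 - 112\right)^{2} = \left(-107\right)^{2} = 11449$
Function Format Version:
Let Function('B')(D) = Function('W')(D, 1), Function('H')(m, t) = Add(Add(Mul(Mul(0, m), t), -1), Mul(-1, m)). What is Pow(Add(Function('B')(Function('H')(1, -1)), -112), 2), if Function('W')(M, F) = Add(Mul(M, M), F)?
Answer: 11449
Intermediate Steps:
Function('H')(m, t) = Add(-1, Mul(-1, m)) (Function('H')(m, t) = Add(Add(Mul(0, t), -1), Mul(-1, m)) = Add(Add(0, -1), Mul(-1, m)) = Add(-1, Mul(-1, m)))
Function('W')(M, F) = Add(F, Pow(M, 2)) (Function('W')(M, F) = Add(Pow(M, 2), F) = Add(F, Pow(M, 2)))
Function('B')(D) = Add(1, Pow(D, 2))
Pow(Add(Function('B')(Function('H')(1, -1)), -112), 2) = Pow(Add(Add(1, Pow(Add(-1, Mul(-1, 1)), 2)), -112), 2) = Pow(Add(Add(1, Pow(Add(-1, -1), 2)), -112), 2) = Pow(Add(Add(1, Pow(-2, 2)), -112), 2) = Pow(Add(Add(1, 4), -112), 2) = Pow(Add(5, -112), 2) = Pow(-107, 2) = 11449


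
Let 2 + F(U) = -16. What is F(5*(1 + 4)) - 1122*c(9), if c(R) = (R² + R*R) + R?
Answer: -191880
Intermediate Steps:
c(R) = R + 2*R² (c(R) = (R² + R²) + R = 2*R² + R = R + 2*R²)
F(U) = -18 (F(U) = -2 - 16 = -18)
F(5*(1 + 4)) - 1122*c(9) = -18 - 10098*(1 + 2*9) = -18 - 10098*(1 + 18) = -18 - 10098*19 = -18 - 1122*171 = -18 - 191862 = -191880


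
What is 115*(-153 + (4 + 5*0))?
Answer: -17135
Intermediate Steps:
115*(-153 + (4 + 5*0)) = 115*(-153 + (4 + 0)) = 115*(-153 + 4) = 115*(-149) = -17135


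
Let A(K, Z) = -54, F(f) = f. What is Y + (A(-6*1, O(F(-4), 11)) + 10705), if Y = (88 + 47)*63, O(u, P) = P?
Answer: 19156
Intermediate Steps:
Y = 8505 (Y = 135*63 = 8505)
Y + (A(-6*1, O(F(-4), 11)) + 10705) = 8505 + (-54 + 10705) = 8505 + 10651 = 19156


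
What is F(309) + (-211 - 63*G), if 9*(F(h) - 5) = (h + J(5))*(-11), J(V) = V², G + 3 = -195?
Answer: 106738/9 ≈ 11860.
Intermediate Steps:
G = -198 (G = -3 - 195 = -198)
F(h) = -230/9 - 11*h/9 (F(h) = 5 + ((h + 5²)*(-11))/9 = 5 + ((h + 25)*(-11))/9 = 5 + ((25 + h)*(-11))/9 = 5 + (-275 - 11*h)/9 = 5 + (-275/9 - 11*h/9) = -230/9 - 11*h/9)
F(309) + (-211 - 63*G) = (-230/9 - 11/9*309) + (-211 - 63*(-198)) = (-230/9 - 1133/3) + (-211 + 12474) = -3629/9 + 12263 = 106738/9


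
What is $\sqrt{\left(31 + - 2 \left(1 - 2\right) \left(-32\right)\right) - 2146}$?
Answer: $i \sqrt{2179} \approx 46.68 i$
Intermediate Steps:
$\sqrt{\left(31 + - 2 \left(1 - 2\right) \left(-32\right)\right) - 2146} = \sqrt{\left(31 + \left(-2\right) \left(-1\right) \left(-32\right)\right) - 2146} = \sqrt{\left(31 + 2 \left(-32\right)\right) - 2146} = \sqrt{\left(31 - 64\right) - 2146} = \sqrt{-33 - 2146} = \sqrt{-2179} = i \sqrt{2179}$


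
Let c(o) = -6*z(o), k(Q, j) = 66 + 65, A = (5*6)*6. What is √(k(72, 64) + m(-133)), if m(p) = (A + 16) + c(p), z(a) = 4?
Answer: √303 ≈ 17.407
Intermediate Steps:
A = 180 (A = 30*6 = 180)
k(Q, j) = 131
c(o) = -24 (c(o) = -6*4 = -24)
m(p) = 172 (m(p) = (180 + 16) - 24 = 196 - 24 = 172)
√(k(72, 64) + m(-133)) = √(131 + 172) = √303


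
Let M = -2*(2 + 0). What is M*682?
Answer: -2728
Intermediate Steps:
M = -4 (M = -2*2 = -4)
M*682 = -4*682 = -2728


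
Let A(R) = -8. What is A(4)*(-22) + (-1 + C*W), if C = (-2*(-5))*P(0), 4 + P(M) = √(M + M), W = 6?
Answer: -65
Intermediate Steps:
P(M) = -4 + √2*√M (P(M) = -4 + √(M + M) = -4 + √(2*M) = -4 + √2*√M)
C = -40 (C = (-2*(-5))*(-4 + √2*√0) = 10*(-4 + √2*0) = 10*(-4 + 0) = 10*(-4) = -40)
A(4)*(-22) + (-1 + C*W) = -8*(-22) + (-1 - 40*6) = 176 + (-1 - 240) = 176 - 241 = -65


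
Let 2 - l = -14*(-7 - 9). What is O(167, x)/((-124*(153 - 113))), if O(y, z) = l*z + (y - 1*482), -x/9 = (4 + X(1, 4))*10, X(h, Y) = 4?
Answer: -31905/992 ≈ -32.162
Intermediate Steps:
l = -222 (l = 2 - (-14)*(-7 - 9) = 2 - (-14)*(-16) = 2 - 1*224 = 2 - 224 = -222)
x = -720 (x = -9*(4 + 4)*10 = -72*10 = -9*80 = -720)
O(y, z) = -482 + y - 222*z (O(y, z) = -222*z + (y - 1*482) = -222*z + (y - 482) = -222*z + (-482 + y) = -482 + y - 222*z)
O(167, x)/((-124*(153 - 113))) = (-482 + 167 - 222*(-720))/((-124*(153 - 113))) = (-482 + 167 + 159840)/((-124*40)) = 159525/(-4960) = 159525*(-1/4960) = -31905/992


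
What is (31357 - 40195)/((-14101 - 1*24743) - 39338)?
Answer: 4419/39091 ≈ 0.11304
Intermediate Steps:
(31357 - 40195)/((-14101 - 1*24743) - 39338) = -8838/((-14101 - 24743) - 39338) = -8838/(-38844 - 39338) = -8838/(-78182) = -8838*(-1/78182) = 4419/39091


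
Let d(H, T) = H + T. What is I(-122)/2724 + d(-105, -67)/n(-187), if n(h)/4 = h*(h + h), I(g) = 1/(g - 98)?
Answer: -1174499/1905111120 ≈ -0.00061650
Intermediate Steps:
I(g) = 1/(-98 + g)
n(h) = 8*h² (n(h) = 4*(h*(h + h)) = 4*(h*(2*h)) = 4*(2*h²) = 8*h²)
I(-122)/2724 + d(-105, -67)/n(-187) = 1/(-98 - 122*2724) + (-105 - 67)/((8*(-187)²)) = (1/2724)/(-220) - 172/(8*34969) = -1/220*1/2724 - 172/279752 = -1/599280 - 172*1/279752 = -1/599280 - 43/69938 = -1174499/1905111120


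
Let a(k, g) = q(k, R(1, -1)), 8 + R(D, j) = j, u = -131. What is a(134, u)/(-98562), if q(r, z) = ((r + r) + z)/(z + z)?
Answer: 259/1774116 ≈ 0.00014599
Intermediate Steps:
R(D, j) = -8 + j
q(r, z) = (z + 2*r)/(2*z) (q(r, z) = (2*r + z)/((2*z)) = (z + 2*r)*(1/(2*z)) = (z + 2*r)/(2*z))
a(k, g) = ½ - k/9 (a(k, g) = (k + (-8 - 1)/2)/(-8 - 1) = (k + (½)*(-9))/(-9) = -(k - 9/2)/9 = -(-9/2 + k)/9 = ½ - k/9)
a(134, u)/(-98562) = (½ - ⅑*134)/(-98562) = (½ - 134/9)*(-1/98562) = -259/18*(-1/98562) = 259/1774116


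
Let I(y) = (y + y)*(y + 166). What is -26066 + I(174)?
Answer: 92254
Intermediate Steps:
I(y) = 2*y*(166 + y) (I(y) = (2*y)*(166 + y) = 2*y*(166 + y))
-26066 + I(174) = -26066 + 2*174*(166 + 174) = -26066 + 2*174*340 = -26066 + 118320 = 92254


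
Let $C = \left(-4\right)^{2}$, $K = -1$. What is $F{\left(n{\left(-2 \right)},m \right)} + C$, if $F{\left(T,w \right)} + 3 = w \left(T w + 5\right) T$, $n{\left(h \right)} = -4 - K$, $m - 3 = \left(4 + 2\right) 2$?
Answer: $1813$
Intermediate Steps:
$m = 15$ ($m = 3 + \left(4 + 2\right) 2 = 3 + 6 \cdot 2 = 3 + 12 = 15$)
$C = 16$
$n{\left(h \right)} = -3$ ($n{\left(h \right)} = -4 - -1 = -4 + 1 = -3$)
$F{\left(T,w \right)} = -3 + T w \left(5 + T w\right)$ ($F{\left(T,w \right)} = -3 + w \left(T w + 5\right) T = -3 + w \left(5 + T w\right) T = -3 + T w \left(5 + T w\right)$)
$F{\left(n{\left(-2 \right)},m \right)} + C = \left(-3 + \left(-3\right)^{2} \cdot 15^{2} + 5 \left(-3\right) 15\right) + 16 = \left(-3 + 9 \cdot 225 - 225\right) + 16 = \left(-3 + 2025 - 225\right) + 16 = 1797 + 16 = 1813$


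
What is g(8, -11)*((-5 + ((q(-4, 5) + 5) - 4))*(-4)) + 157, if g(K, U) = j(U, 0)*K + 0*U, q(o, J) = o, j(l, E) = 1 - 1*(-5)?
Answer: 1693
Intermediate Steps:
j(l, E) = 6 (j(l, E) = 1 + 5 = 6)
g(K, U) = 6*K (g(K, U) = 6*K + 0*U = 6*K + 0 = 6*K)
g(8, -11)*((-5 + ((q(-4, 5) + 5) - 4))*(-4)) + 157 = (6*8)*((-5 + ((-4 + 5) - 4))*(-4)) + 157 = 48*((-5 + (1 - 4))*(-4)) + 157 = 48*((-5 - 3)*(-4)) + 157 = 48*(-8*(-4)) + 157 = 48*32 + 157 = 1536 + 157 = 1693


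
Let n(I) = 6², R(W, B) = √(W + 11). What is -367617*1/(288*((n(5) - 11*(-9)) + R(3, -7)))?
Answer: -5514255/582752 + 122539*√14/1748256 ≈ -9.2002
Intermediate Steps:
R(W, B) = √(11 + W)
n(I) = 36
-367617*1/(288*((n(5) - 11*(-9)) + R(3, -7))) = -367617*1/(288*((36 - 11*(-9)) + √(11 + 3))) = -367617*1/(288*((36 + 99) + √14)) = -367617*1/(288*(135 + √14)) = -367617/(38880 + 288*√14)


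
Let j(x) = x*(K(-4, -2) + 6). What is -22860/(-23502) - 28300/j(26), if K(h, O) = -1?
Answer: -11035580/50921 ≈ -216.72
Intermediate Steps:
j(x) = 5*x (j(x) = x*(-1 + 6) = x*5 = 5*x)
-22860/(-23502) - 28300/j(26) = -22860/(-23502) - 28300/(5*26) = -22860*(-1/23502) - 28300/130 = 3810/3917 - 28300*1/130 = 3810/3917 - 2830/13 = -11035580/50921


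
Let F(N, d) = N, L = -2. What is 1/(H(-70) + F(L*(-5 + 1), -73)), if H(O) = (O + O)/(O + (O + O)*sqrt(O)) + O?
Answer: (I - 2*sqrt(70))/(4*(-15*I + 31*sqrt(70))) ≈ -0.016131 + 3.099e-5*I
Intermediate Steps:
H(O) = O + 2*O/(O + 2*O**(3/2)) (H(O) = (2*O)/(O + (2*O)*sqrt(O)) + O = (2*O)/(O + 2*O**(3/2)) + O = 2*O/(O + 2*O**(3/2)) + O = O + 2*O/(O + 2*O**(3/2)))
1/(H(-70) + F(L*(-5 + 1), -73)) = 1/(((-70)**2 + 2*(-70) + 2*(-70)**(5/2))/(-70 + 2*(-70)**(3/2)) - 2*(-5 + 1)) = 1/((4900 - 140 + 2*(4900*I*sqrt(70)))/(-70 + 2*(-70*I*sqrt(70))) - 2*(-4)) = 1/((4900 - 140 + 9800*I*sqrt(70))/(-70 - 140*I*sqrt(70)) + 8) = 1/((4760 + 9800*I*sqrt(70))/(-70 - 140*I*sqrt(70)) + 8) = 1/(8 + (4760 + 9800*I*sqrt(70))/(-70 - 140*I*sqrt(70)))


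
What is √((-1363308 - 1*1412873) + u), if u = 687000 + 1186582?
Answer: I*√902599 ≈ 950.05*I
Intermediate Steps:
u = 1873582
√((-1363308 - 1*1412873) + u) = √((-1363308 - 1*1412873) + 1873582) = √((-1363308 - 1412873) + 1873582) = √(-2776181 + 1873582) = √(-902599) = I*√902599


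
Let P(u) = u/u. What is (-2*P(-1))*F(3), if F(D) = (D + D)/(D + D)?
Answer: -2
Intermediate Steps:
P(u) = 1
F(D) = 1 (F(D) = (2*D)/((2*D)) = (2*D)*(1/(2*D)) = 1)
(-2*P(-1))*F(3) = -2*1*1 = -2*1 = -2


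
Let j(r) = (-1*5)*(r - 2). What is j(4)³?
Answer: -1000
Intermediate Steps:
j(r) = 10 - 5*r (j(r) = -5*(-2 + r) = 10 - 5*r)
j(4)³ = (10 - 5*4)³ = (10 - 20)³ = (-10)³ = -1000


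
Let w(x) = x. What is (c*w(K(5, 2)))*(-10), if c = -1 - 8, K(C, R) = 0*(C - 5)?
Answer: 0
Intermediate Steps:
K(C, R) = 0 (K(C, R) = 0*(-5 + C) = 0)
c = -9
(c*w(K(5, 2)))*(-10) = -9*0*(-10) = 0*(-10) = 0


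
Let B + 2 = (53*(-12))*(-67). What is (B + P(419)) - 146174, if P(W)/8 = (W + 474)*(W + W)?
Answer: 5883108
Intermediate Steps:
B = 42610 (B = -2 + (53*(-12))*(-67) = -2 - 636*(-67) = -2 + 42612 = 42610)
P(W) = 16*W*(474 + W) (P(W) = 8*((W + 474)*(W + W)) = 8*((474 + W)*(2*W)) = 8*(2*W*(474 + W)) = 16*W*(474 + W))
(B + P(419)) - 146174 = (42610 + 16*419*(474 + 419)) - 146174 = (42610 + 16*419*893) - 146174 = (42610 + 5986672) - 146174 = 6029282 - 146174 = 5883108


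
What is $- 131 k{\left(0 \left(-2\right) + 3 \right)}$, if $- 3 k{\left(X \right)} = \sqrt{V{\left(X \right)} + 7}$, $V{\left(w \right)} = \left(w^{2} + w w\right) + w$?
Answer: $\frac{262 \sqrt{7}}{3} \approx 231.06$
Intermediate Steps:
$V{\left(w \right)} = w + 2 w^{2}$ ($V{\left(w \right)} = \left(w^{2} + w^{2}\right) + w = 2 w^{2} + w = w + 2 w^{2}$)
$k{\left(X \right)} = - \frac{\sqrt{7 + X \left(1 + 2 X\right)}}{3}$ ($k{\left(X \right)} = - \frac{\sqrt{X \left(1 + 2 X\right) + 7}}{3} = - \frac{\sqrt{7 + X \left(1 + 2 X\right)}}{3}$)
$- 131 k{\left(0 \left(-2\right) + 3 \right)} = - 131 \left(- \frac{\sqrt{7 + \left(0 \left(-2\right) + 3\right) \left(1 + 2 \left(0 \left(-2\right) + 3\right)\right)}}{3}\right) = - 131 \left(- \frac{\sqrt{7 + \left(0 + 3\right) \left(1 + 2 \left(0 + 3\right)\right)}}{3}\right) = - 131 \left(- \frac{\sqrt{7 + 3 \left(1 + 2 \cdot 3\right)}}{3}\right) = - 131 \left(- \frac{\sqrt{7 + 3 \left(1 + 6\right)}}{3}\right) = - 131 \left(- \frac{\sqrt{7 + 3 \cdot 7}}{3}\right) = - 131 \left(- \frac{\sqrt{7 + 21}}{3}\right) = - 131 \left(- \frac{\sqrt{28}}{3}\right) = - 131 \left(- \frac{2 \sqrt{7}}{3}\right) = \frac{262 \sqrt{7}}{3}$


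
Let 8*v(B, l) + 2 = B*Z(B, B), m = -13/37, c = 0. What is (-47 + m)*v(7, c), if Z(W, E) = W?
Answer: -10293/37 ≈ -278.19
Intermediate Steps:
m = -13/37 (m = -13*1/37 = -13/37 ≈ -0.35135)
v(B, l) = -¼ + B²/8 (v(B, l) = -¼ + (B*B)/8 = -¼ + B²/8)
(-47 + m)*v(7, c) = (-47 - 13/37)*(-¼ + (⅛)*7²) = -1752*(-¼ + (⅛)*49)/37 = -1752*(-¼ + 49/8)/37 = -1752/37*47/8 = -10293/37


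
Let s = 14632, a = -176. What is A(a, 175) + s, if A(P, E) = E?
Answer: 14807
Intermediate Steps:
A(a, 175) + s = 175 + 14632 = 14807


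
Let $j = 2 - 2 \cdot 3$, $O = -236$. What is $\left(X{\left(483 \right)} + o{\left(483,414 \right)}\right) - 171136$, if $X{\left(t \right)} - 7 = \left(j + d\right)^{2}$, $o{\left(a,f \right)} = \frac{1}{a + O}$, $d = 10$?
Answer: $- \frac{42259970}{247} \approx -1.7109 \cdot 10^{5}$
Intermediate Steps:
$j = -4$ ($j = 2 - 6 = -4$)
$o{\left(a,f \right)} = \frac{1}{-236 + a}$ ($o{\left(a,f \right)} = \frac{1}{a - 236} = \frac{1}{-236 + a}$)
$X{\left(t \right)} = 43$ ($X{\left(t \right)} = 7 + \left(-4 + 10\right)^{2} = 7 + 6^{2} = 7 + 36 = 43$)
$\left(X{\left(483 \right)} + o{\left(483,414 \right)}\right) - 171136 = \left(43 + \frac{1}{-236 + 483}\right) - 171136 = \left(43 + \frac{1}{247}\right) - 171136 = \frac{10622}{247} - 171136 = - \frac{42259970}{247}$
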